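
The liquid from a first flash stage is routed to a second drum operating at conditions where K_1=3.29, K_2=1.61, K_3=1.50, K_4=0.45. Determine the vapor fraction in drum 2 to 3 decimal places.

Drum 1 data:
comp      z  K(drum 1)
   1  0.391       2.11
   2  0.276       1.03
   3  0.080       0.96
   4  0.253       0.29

Drum 1:
Rachford–Rice: g(ψ₁) = Σ zᵢ(Kᵢ−1)/(1+ψ₁(Kᵢ−1)) = 0.
Feasibility: ΣzᵢKᵢ = 1.259, Σzᵢ/Kᵢ = 1.409 — both > 1, two phases present.
Newton–Raphson from ψ₁ = 0.64:
  ψ₁ = 0.640: g = -0.0706, g' = -0.593 → ψ₁ = 0.521
  ψ₁ = 0.521: g = -0.0052, g' = -0.515 → ψ₁ = 0.511
Converged at ψ₁ = 0.511.
Drum-1 compositions:
  1: x = 0.250, y = 0.526
  2: x = 0.272, y = 0.280
  3: x = 0.082, y = 0.078
  4: x = 0.397, y = 0.115
Drum-2 feed = drum-1 liquid: z₂ = (0.2495, 0.2718, 0.0817, 0.3970).
Drum 2:
Material balance + equilibrium reduce to Σ zᵢ(Kᵢ−1)/(1+ψ₂(Kᵢ−1)) = 0.
g(0) = ΣzᵢKᵢ − 1 = 0.560 and g(1) = 1 − Σzᵢ/Kᵢ = -0.181, so a root lies in (0, 1).
Newton–Raphson from ψ₂ = 0.45:
  ψ₂ = 0.450: g = 0.1547, g' = -0.605 → ψ₂ = 0.706
  ψ₂ = 0.706: g = 0.0078, g' = -0.573 → ψ₂ = 0.719
Converged at ψ₂ = 0.719.
  1: x = 0.094, y = 0.310
  2: x = 0.189, y = 0.304
  3: x = 0.060, y = 0.090
  4: x = 0.657, y = 0.296

V/F (drum 2) = 0.719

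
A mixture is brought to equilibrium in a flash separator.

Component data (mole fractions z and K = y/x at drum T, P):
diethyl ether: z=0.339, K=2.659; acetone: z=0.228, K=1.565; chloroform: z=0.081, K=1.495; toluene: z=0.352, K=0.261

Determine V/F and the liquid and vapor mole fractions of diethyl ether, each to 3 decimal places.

V/F = 0.533, x_diethyl ether = 0.180, y_diethyl ether = 0.478

Rachford–Rice: g(V/F) = Σ zᵢ(Kᵢ−1)/(1+V/F(Kᵢ−1)) = 0.
Check two-phase: ΣzᵢKᵢ = 1.471 > 1 and Σzᵢ/Kᵢ = 1.676 > 1, so g(0) = 0.471 > 0 and g(1) = -0.676 < 0.
Newton iteration, V/F⁰ = 0.5:
  V/F = 0.500: g = 0.0274, g' = -0.819 → V/F = 0.533
Converged at V/F = 0.533.
Compositions from xᵢ = zᵢ/(1+V/F(Kᵢ−1)), yᵢ = Kᵢxᵢ:
  diethyl ether: x = 0.180, y = 0.478
  acetone: x = 0.175, y = 0.274
  chloroform: x = 0.064, y = 0.096
  toluene: x = 0.581, y = 0.152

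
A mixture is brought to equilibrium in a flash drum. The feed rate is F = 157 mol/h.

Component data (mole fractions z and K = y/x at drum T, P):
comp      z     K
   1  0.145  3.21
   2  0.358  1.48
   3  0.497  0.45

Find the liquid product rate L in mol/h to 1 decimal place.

L = 105.3 mol/h

Material balance + equilibrium reduce to Σ zᵢ(Kᵢ−1)/(1+β(Kᵢ−1)) = 0.
Feasibility: ΣzᵢKᵢ = 1.219, Σzᵢ/Kᵢ = 1.392 — both > 1, two phases present.
Iterate (Newton) starting at β = 0.5:
  β = 0.500: g = -0.0862, g' = -0.499 → β = 0.327
  β = 0.327: g = 0.0011, g' = -0.524 → β = 0.329
Converged at β = 0.329.
Then V = β·F = 0.3294·157 = 51.7 mol/h and L = F − V = 105.3 mol/h.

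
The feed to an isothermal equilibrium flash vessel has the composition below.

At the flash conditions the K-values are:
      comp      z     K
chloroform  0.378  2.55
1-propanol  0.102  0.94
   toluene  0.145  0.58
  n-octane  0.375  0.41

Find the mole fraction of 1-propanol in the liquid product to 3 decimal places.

x_1-propanol = 0.104

Rachford–Rice: g(ψ) = Σ zᵢ(Kᵢ−1)/(1+ψ(Kᵢ−1)) = 0.
g(0) = ΣzᵢKᵢ − 1 = 0.298 and g(1) = 1 − Σzᵢ/Kᵢ = -0.421, so a root lies in (0, 1).
Newton iteration, ψ⁰ = 0.5:
  ψ = 0.500: g = -0.0671, g' = -0.592 → ψ = 0.387
  ψ = 0.387: g = 0.0007, g' = -0.611 → ψ = 0.388
Converged at ψ = 0.388.
Compositions from xᵢ = zᵢ/(1+ψ(Kᵢ−1)), yᵢ = Kᵢxᵢ:
  chloroform: x = 0.236, y = 0.602
  1-propanol: x = 0.104, y = 0.098
  toluene: x = 0.173, y = 0.100
  n-octane: x = 0.486, y = 0.199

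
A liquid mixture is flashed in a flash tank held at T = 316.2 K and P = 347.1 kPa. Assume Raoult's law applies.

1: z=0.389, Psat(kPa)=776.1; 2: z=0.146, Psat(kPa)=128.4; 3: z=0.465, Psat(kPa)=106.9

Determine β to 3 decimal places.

β = 0.080

Raoult's law: Kᵢ = Pᵢˢᵃᵗ/P = Pᵢˢᵃᵗ/347.1.
  K_1 = 776.1/347.1 = 2.23596, K_2 = 128.4/347.1 = 0.36992, K_3 = 106.9/347.1 = 0.30798
Rachford–Rice: g(β) = Σ zᵢ(Kᵢ−1)/(1+β(Kᵢ−1)) = 0.
Check two-phase: ΣzᵢKᵢ = 1.067 > 1 and Σzᵢ/Kᵢ = 2.078 > 1, so g(0) = 0.067 > 0 and g(1) = -1.078 < 0.
Iterate (Newton) starting at β = 0.5:
  β = 0.500: g = -0.3292, g' = -0.871 → β = 0.122
  β = 0.122: g = -0.0334, g' = -0.782 → β = 0.079
  β = 0.079: g = 0.0005, g' = -0.806 → β = 0.080
Converged at β = 0.080.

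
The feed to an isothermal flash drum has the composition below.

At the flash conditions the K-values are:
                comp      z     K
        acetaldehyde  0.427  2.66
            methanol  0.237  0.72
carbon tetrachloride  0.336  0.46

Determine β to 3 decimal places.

Let β = V/F and solve Σ zᵢ(Kᵢ−1)/(1+β(Kᵢ−1)) = 0.
Check two-phase: ΣzᵢKᵢ = 1.461 > 1 and Σzᵢ/Kᵢ = 1.220 > 1, so g(0) = 0.461 > 0 and g(1) = -0.220 < 0.
Newton iteration, β⁰ = 0.4:
  β = 0.400: g = 0.1198, g' = -0.608 → β = 0.597
  β = 0.597: g = 0.0085, g' = -0.537 → β = 0.613
Converged at β = 0.613.

β = 0.613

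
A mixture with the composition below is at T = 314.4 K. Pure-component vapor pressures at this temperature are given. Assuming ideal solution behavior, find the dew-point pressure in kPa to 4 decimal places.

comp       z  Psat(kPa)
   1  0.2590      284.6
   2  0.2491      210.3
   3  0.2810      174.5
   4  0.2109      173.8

Pdew = 203.3212 kPa

At the dew point ψ → 1, so Σzᵢ/Kᵢ = 1 with Kᵢ = Pᵢˢᵃᵗ/P ⇒ 1/P = Σzᵢ/Pᵢˢᵃᵗ.
1/P = 0.2590/284.6 + 0.2491/210.3 + 0.2810/174.5 + 0.2109/173.8 = 0.0049183 ⇒ P = 203.3212 kPa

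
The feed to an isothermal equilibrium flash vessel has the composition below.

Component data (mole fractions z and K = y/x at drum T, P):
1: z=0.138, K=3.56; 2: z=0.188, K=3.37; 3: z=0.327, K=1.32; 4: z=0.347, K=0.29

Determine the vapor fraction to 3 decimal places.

ψ = 0.579

Newton iteration, ψ⁰ = 0.32:
  ψ = 0.320: g = 0.2237, g' = -0.935 → ψ = 0.559
  ψ = 0.559: g = 0.0171, g' = -0.853 → ψ = 0.579
Converged at ψ = 0.579.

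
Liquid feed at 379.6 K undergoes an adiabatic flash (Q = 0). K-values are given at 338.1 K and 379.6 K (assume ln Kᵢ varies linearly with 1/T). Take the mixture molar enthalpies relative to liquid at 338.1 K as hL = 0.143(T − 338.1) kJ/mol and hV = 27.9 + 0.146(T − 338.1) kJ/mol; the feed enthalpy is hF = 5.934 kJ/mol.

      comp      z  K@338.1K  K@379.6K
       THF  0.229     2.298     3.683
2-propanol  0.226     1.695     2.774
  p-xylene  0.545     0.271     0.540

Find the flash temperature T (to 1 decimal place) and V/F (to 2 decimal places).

Adiabatic flash: solve Rachford–Rice at each trial T, then check hF = ψ·hV(T) + (1−ψ)·hL(T).
  T = 338.1 K: K = (2.298, 1.695, 0.271), RR gives ψ = 0.075, H_out = 2.088 kJ/mol
  T = 379.6 K: K = (3.683, 2.774, 0.540), RR gives ψ = 0.738, H_out = 26.628 kJ/mol
  T = 358.9 K: K = (2.951, 2.201, 0.391), RR gives ψ = 0.394, H_out = 13.982 kJ/mol
  T = 348.5 K: K = (2.614, 1.939, 0.327), RR gives ψ = 0.243, H_out = 8.269 kJ/mol
  T = 343.3 K: K = (2.453, 1.815, 0.298), RR gives ψ = 0.163, H_out = 5.282 kJ/mol
  T = 345.9 K: K = (2.533, 1.876, 0.312), RR gives ψ = 0.203, H_out = 6.795 kJ/mol
  T = 344.6 K: K = (2.493, 1.845, 0.305), RR gives ψ = 0.183, H_out = 6.044 kJ/mol
Linear interpolation between T = 343.3 (H_out = 5.282) and T = 344.6 (H_out = 6.044) on hF = 5.934 gives T ≈ 344.4 K, at which ψ = 0.18.

T = 344.4 K, V/F = 0.18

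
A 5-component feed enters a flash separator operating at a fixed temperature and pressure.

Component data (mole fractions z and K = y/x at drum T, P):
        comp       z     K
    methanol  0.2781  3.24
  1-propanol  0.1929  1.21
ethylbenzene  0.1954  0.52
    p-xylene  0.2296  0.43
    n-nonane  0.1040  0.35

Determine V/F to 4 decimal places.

Rachford–Rice: g(V/F) = Σ zᵢ(Kᵢ−1)/(1+V/F(Kᵢ−1)) = 0.
Feasibility: ΣzᵢKᵢ = 1.3712, Σzᵢ/Kᵢ = 1.4521 — both > 1, two phases present.
Newton–Raphson from V/F = 0.5:
  V/F = 0.5000: g = -0.07610, g' = -0.6377 → V/F = 0.3807
  V/F = 0.3807: g = 0.00201, g' = -0.6805 → V/F = 0.3836
Converged at V/F = 0.3836.

V/F = 0.3836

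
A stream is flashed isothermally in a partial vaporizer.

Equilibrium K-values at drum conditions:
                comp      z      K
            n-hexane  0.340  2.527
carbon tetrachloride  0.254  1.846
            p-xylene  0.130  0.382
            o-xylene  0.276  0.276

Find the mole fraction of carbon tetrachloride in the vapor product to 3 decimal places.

Material balance + equilibrium reduce to Σ zᵢ(Kᵢ−1)/(1+ψ(Kᵢ−1)) = 0.
g(0) = ΣzᵢKᵢ − 1 = 0.454 and g(1) = 1 − Σzᵢ/Kᵢ = -0.612, so a root lies in (0, 1).
Iterate (Newton) starting at ψ = 0.65:
  ψ = 0.650: g = -0.1125, g' = -0.930 → ψ = 0.529
  ψ = 0.529: g = -0.0076, g' = -0.819 → ψ = 0.520
Converged at ψ = 0.520.
Compositions from xᵢ = zᵢ/(1+ψ(Kᵢ−1)), yᵢ = Kᵢxᵢ:
  n-hexane: x = 0.190, y = 0.479
  carbon tetrachloride: x = 0.176, y = 0.326
  p-xylene: x = 0.192, y = 0.073
  o-xylene: x = 0.442, y = 0.122

y_carbon tetrachloride = 0.326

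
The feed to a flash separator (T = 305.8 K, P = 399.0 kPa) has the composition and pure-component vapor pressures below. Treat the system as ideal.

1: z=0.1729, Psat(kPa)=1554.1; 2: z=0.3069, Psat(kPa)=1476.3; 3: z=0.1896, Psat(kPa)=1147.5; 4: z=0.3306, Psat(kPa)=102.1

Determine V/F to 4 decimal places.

V/F = 0.7657

Raoult's law: Kᵢ = Pᵢˢᵃᵗ/P = Pᵢˢᵃᵗ/399.0.
  K_1 = 1554.1/399.0 = 3.894987, K_2 = 1476.3/399.0 = 3.700000, K_3 = 1147.5/399.0 = 2.875940, K_4 = 102.1/399.0 = 0.255890
Rachford–Rice: g(V/F) = Σ zᵢ(Kᵢ−1)/(1+V/F(Kᵢ−1)) = 0.
Feasibility: ΣzᵢKᵢ = 2.4388, Σzᵢ/Kᵢ = 1.4852 — both > 1, two phases present.
Iterate (Newton) starting at V/F = 0.44:
  V/F = 0.4400: g = 0.42795, g' = -1.3525 → V/F = 0.7564
  V/F = 0.7564: g = 0.01358, g' = -1.4561 → V/F = 0.7657
Converged at V/F = 0.7657.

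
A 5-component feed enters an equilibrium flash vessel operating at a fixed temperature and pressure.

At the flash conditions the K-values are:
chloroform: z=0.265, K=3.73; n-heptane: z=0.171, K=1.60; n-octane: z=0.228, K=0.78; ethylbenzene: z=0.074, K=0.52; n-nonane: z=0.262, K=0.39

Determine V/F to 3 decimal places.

V/F = 0.583

Material balance + equilibrium reduce to Σ zᵢ(Kᵢ−1)/(1+V/F(Kᵢ−1)) = 0.
Check two-phase: ΣzᵢKᵢ = 1.581 > 1 and Σzᵢ/Kᵢ = 1.284 > 1, so g(0) = 0.581 > 0 and g(1) = -0.284 < 0.
Newton–Raphson from V/F = 0.5:
  V/F = 0.500: g = 0.0518, g' = -0.635 → V/F = 0.582
  V/F = 0.582: g = 0.0012, g' = -0.610 → V/F = 0.583
Converged at V/F = 0.583.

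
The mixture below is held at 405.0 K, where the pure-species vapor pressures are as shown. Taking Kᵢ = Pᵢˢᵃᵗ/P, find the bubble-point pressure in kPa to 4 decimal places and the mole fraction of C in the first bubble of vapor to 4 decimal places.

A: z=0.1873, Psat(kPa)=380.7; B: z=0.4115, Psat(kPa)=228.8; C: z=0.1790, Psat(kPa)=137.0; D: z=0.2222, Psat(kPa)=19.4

At the bubble point ψ → 0, so ΣzᵢKᵢ = 1 with Kᵢ = Pᵢˢᵃᵗ/P ⇒ P = ΣzᵢPᵢˢᵃᵗ.
P = 0.1873·380.7 + 0.4115·228.8 + 0.1790·137.0 + 0.2222·19.4 = 194.2900 kPa
yᵢ = zᵢPᵢˢᵃᵗ/P ⇒ y_C = 0.1790·137.0/194.2900 = 0.1262

Pbub = 194.2900 kPa, y_C = 0.1262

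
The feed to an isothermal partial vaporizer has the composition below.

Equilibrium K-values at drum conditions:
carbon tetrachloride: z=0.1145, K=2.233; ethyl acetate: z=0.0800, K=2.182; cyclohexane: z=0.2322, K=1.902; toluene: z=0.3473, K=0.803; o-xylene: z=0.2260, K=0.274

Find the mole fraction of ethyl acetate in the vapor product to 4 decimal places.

y_ethyl acetate = 0.1171

Material balance + equilibrium reduce to Σ zᵢ(Kᵢ−1)/(1+ψ(Kᵢ−1)) = 0.
Feasibility: ΣzᵢKᵢ = 1.2127, Σzᵢ/Kᵢ = 1.4673 — both > 1, two phases present.
Newton–Raphson from ψ = 0.5:
  ψ = 0.5000: g = -0.04235, g' = -0.5107 → ψ = 0.4171
  ψ = 0.4171: g = -0.00111, g' = -0.4869 → ψ = 0.4148
Converged at ψ = 0.4148.
Compositions from xᵢ = zᵢ/(1+ψ(Kᵢ−1)), yᵢ = Kᵢxᵢ:
  carbon tetrachloride: x = 0.0758, y = 0.1692
  ethyl acetate: x = 0.0537, y = 0.1171
  cyclohexane: x = 0.1690, y = 0.3214
  toluene: x = 0.3782, y = 0.3037
  o-xylene: x = 0.3234, y = 0.0886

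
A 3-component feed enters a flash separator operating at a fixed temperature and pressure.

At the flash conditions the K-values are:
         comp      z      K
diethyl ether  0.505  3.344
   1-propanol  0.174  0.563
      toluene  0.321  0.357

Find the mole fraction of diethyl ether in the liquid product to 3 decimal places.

x_diethyl ether = 0.198

Iterate (Newton) starting at ψ = 0.58:
  ψ = 0.580: g = 0.0707, g' = -0.896 → ψ = 0.659
Converged at ψ = 0.659.
Compositions from xᵢ = zᵢ/(1+ψ(Kᵢ−1)), yᵢ = Kᵢxᵢ:
  diethyl ether: x = 0.198, y = 0.663
  1-propanol: x = 0.244, y = 0.138
  toluene: x = 0.557, y = 0.199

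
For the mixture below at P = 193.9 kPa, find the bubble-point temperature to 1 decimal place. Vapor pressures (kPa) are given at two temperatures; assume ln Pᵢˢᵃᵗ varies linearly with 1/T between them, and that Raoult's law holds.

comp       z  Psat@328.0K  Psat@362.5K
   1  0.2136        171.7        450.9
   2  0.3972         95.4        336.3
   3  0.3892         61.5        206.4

T = 347.6 K

Bubble-point temperature: ΣzᵢPᵢˢᵃᵗ(T) = P. Interpolate ln Pᵢˢᵃᵗ = aᵢ + bᵢ/T.
  T = 328.0 K: ΣzᵢPᵢˢᵃᵗ = 98.50 kPa
  T = 362.5 K: ΣzᵢPᵢˢᵃᵗ = 310.22 kPa
  T = 345.2 K: ΣzᵢPᵢˢᵃᵗ = 179.20 kPa
  T = 353.9 K: ΣzᵢPᵢˢᵃᵗ = 237.63 kPa
  T = 349.5 K: ΣzᵢPᵢˢᵃᵗ = 206.36 kPa
  T = 347.4 K: ΣzᵢPᵢˢᵃᵗ = 192.70 kPa
Interpolating between 347.4 K and 349.5 K gives T ≈ 347.6 K.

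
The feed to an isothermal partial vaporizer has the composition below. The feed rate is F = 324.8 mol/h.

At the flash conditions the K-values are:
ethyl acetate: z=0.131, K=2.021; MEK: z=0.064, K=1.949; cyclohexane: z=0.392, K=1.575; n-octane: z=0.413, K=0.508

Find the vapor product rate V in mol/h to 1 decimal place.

Material balance + equilibrium reduce to Σ zᵢ(Kᵢ−1)/(1+ψ(Kᵢ−1)) = 0.
Check two-phase: ΣzᵢKᵢ = 1.217 > 1 and Σzᵢ/Kᵢ = 1.160 > 1, so g(0) = 0.217 > 0 and g(1) = -0.160 < 0.
Iterate (Newton) starting at ψ = 0.5:
  ψ = 0.500: g = 0.0353, g' = -0.340 → ψ = 0.604
  ψ = 0.604: g = -0.0004, g' = -0.349 → ψ = 0.603
Converged at ψ = 0.603.
Then V = ψ·F = 0.6026·324.8 = 195.7 mol/h and L = F − V = 129.1 mol/h.

V = 195.7 mol/h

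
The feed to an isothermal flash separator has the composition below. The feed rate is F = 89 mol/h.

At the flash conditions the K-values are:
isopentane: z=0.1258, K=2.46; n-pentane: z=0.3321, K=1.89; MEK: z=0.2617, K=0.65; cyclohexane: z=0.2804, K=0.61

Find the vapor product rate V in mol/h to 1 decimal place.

V = 62.7 mol/h

Let ψ = V/F and solve Σ zᵢ(Kᵢ−1)/(1+ψ(Kᵢ−1)) = 0.
Check two-phase: ΣzᵢKᵢ = 1.2783 > 1 and Σzᵢ/Kᵢ = 1.0891 > 1, so g(0) = 0.2783 > 0 and g(1) = -0.0891 < 0.
Iterate (Newton) starting at ψ = 0.5:
  ψ = 0.5000: g = 0.06384, g' = -0.3285 → ψ = 0.6943
  ψ = 0.6943: g = 0.00292, g' = -0.3028 → ψ = 0.7040
Converged at ψ = 0.7040.
Then V = ψ·F = 0.7040·89 = 62.7 mol/h and L = F − V = 26.3 mol/h.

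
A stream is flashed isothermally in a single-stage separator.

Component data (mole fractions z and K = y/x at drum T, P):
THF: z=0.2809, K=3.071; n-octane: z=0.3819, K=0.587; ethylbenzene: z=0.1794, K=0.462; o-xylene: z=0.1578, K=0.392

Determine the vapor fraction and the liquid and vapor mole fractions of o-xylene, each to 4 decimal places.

Let ψ = V/F and solve Σ zᵢ(Kᵢ−1)/(1+ψ(Kᵢ−1)) = 0.
Feasibility: ΣzᵢKᵢ = 1.2316, Σzᵢ/Kᵢ = 1.5329 — both > 1, two phases present.
Iterate (Newton) starting at ψ = 0.5:
  ψ = 0.5000: g = -0.18285, g' = -0.6118 → ψ = 0.2011
  ψ = 0.2011: g = 0.02112, g' = -0.8189 → ψ = 0.2269
  ψ = 0.2269: g = 0.00048, g' = -0.7827 → ψ = 0.2275
Converged at ψ = 0.2275.
Compositions from xᵢ = zᵢ/(1+ψ(Kᵢ−1)), yᵢ = Kᵢxᵢ:
  THF: x = 0.1909, y = 0.5863
  n-octane: x = 0.4215, y = 0.2474
  ethylbenzene: x = 0.2044, y = 0.0944
  o-xylene: x = 0.1831, y = 0.0718

ψ = 0.2275, x_o-xylene = 0.1831, y_o-xylene = 0.0718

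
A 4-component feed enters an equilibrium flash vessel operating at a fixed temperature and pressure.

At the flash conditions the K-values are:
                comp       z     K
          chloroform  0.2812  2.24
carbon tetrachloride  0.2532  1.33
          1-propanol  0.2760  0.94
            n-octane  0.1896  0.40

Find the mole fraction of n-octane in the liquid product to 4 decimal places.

x_n-octane = 0.3702

Newton–Raphson from ψ = 0.5:
  ψ = 0.5000: g = 0.10737, g' = -0.3254 → ψ = 0.8300
  ψ = 0.8300: g = -0.00660, g' = -0.3939 → ψ = 0.8132
  ψ = 0.8132: g = -0.00007, g' = -0.3857 → ψ = 0.8130
Converged at ψ = 0.8130.
Compositions from xᵢ = zᵢ/(1+ψ(Kᵢ−1)), yᵢ = Kᵢxᵢ:
  chloroform: x = 0.1400, y = 0.3137
  carbon tetrachloride: x = 0.1996, y = 0.2655
  1-propanol: x = 0.2902, y = 0.2727
  n-octane: x = 0.3702, y = 0.1481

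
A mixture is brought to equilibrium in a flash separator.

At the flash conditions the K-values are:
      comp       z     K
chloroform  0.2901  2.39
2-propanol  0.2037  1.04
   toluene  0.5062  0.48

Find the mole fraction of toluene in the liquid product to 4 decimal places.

Let β = V/F and solve Σ zᵢ(Kᵢ−1)/(1+β(Kᵢ−1)) = 0.
g(0) = ΣzᵢKᵢ − 1 = 0.1482 and g(1) = 1 − Σzᵢ/Kᵢ = -0.3718, so a root lies in (0, 1).
Iterate (Newton) starting at β = 0.5:
  β = 0.5000: g = -0.10982, g' = -0.4454 → β = 0.2534
  β = 0.2534: g = 0.00309, g' = -0.4884 → β = 0.2597
  β = 0.2597: g = 0.00001, g' = -0.4859 → β = 0.2598
Converged at β = 0.2598.
Compositions from xᵢ = zᵢ/(1+β(Kᵢ−1)), yᵢ = Kᵢxᵢ:
  chloroform: x = 0.2131, y = 0.5094
  2-propanol: x = 0.2016, y = 0.2097
  toluene: x = 0.5853, y = 0.2809

x_toluene = 0.5853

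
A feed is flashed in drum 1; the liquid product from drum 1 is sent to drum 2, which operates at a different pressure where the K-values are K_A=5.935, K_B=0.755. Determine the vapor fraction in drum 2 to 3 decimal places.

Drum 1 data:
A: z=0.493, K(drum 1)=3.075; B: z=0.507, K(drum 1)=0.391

Drum 1:
Binary case is linear: z₁(K₁−1)(1+ψ₁(K₂−1)) + z₂(K₂−1)(1+ψ₁(K₁−1)) = 0
⇒ ψ₁ = [z₁(K₁−1)+z₂(K₂−1)] / [−(K₁−1)(K₂−1)] = 0.7142/1.2637 = 0.565
Drum-1 compositions:
  A: x = 0.227, y = 0.698
  B: x = 0.773, y = 0.302
Drum-2 feed = drum-1 liquid: z₂ = (0.2269, 0.7731).
Drum 2:
Binary case is linear: z₁(K₁−1)(1+ψ₂(K₂−1)) + z₂(K₂−1)(1+ψ₂(K₁−1)) = 0
⇒ ψ₂ = [z₁(K₁−1)+z₂(K₂−1)] / [−(K₁−1)(K₂−1)] = 0.9303/1.2091 = 0.769
  A: x = 0.047, y = 0.281
  B: x = 0.953, y = 0.719

V/F (drum 2) = 0.769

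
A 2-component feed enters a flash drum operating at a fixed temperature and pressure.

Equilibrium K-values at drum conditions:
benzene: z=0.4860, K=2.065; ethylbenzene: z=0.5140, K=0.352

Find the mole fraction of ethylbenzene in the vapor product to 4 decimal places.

y_ethylbenzene = 0.2188

Material balance + equilibrium reduce to Σ zᵢ(Kᵢ−1)/(1+ψ(Kᵢ−1)) = 0.
Feasibility: ΣzᵢKᵢ = 1.1845, Σzᵢ/Kᵢ = 1.6956 — both > 1, two phases present.
Iterate (Newton) starting at ψ = 0.49:
  ψ = 0.4900: g = -0.14793, g' = -0.7014 → ψ = 0.2791
  ψ = 0.2791: g = -0.00761, g' = -0.6492 → ψ = 0.2674
Converged at ψ = 0.2674.
Compositions from xᵢ = zᵢ/(1+ψ(Kᵢ−1)), yᵢ = Kᵢxᵢ:
  benzene: x = 0.3783, y = 0.7812
  ethylbenzene: x = 0.6217, y = 0.2188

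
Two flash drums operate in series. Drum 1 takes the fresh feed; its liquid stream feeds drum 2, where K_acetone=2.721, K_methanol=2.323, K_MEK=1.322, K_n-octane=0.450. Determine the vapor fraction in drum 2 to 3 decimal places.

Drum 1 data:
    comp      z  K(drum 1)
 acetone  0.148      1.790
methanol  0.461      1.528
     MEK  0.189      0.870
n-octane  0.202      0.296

Drum 1:
Material balance + equilibrium reduce to Σ zᵢ(Kᵢ−1)/(1+ψ₁(Kᵢ−1)) = 0.
Feasibility: ΣzᵢKᵢ = 1.194, Σzᵢ/Kᵢ = 1.284 — both > 1, two phases present.
Newton–Raphson from ψ₁ = 0.5:
  ψ₁ = 0.500: g = 0.0306, g' = -0.370 → ψ₁ = 0.583
  ψ₁ = 0.583: g = -0.0016, g' = -0.410 → ψ₁ = 0.579
Converged at ψ₁ = 0.579.
Drum-1 compositions:
  acetone: x = 0.102, y = 0.182
  methanol: x = 0.353, y = 0.539
  MEK: x = 0.204, y = 0.178
  n-octane: x = 0.341, y = 0.101
Drum-2 feed = drum-1 liquid: z₂ = (0.1015, 0.3531, 0.2044, 0.3410).
Drum 2:
Let ψ₂ = V/F and solve Σ zᵢ(Kᵢ−1)/(1+ψ₂(Kᵢ−1)) = 0.
Feasibility: ΣzᵢKᵢ = 1.520, Σzᵢ/Kᵢ = 1.102 — both > 1, two phases present.
Iterate (Newton) starting at ψ₂ = 0.58:
  ψ₂ = 0.580: g = 0.1318, g' = -0.511 → ψ₂ = 0.838
  ψ₂ = 0.838: g = -0.0031, g' = -0.558 → ψ₂ = 0.833
Converged at ψ₂ = 0.833.
  acetone: x = 0.042, y = 0.114
  methanol: x = 0.168, y = 0.390
  MEK: x = 0.161, y = 0.213
  n-octane: x = 0.629, y = 0.283

V/F (drum 2) = 0.833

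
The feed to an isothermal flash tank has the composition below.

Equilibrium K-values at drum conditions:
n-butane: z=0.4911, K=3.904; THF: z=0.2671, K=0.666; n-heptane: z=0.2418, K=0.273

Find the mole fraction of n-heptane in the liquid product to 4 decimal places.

Material balance + equilibrium reduce to Σ zᵢ(Kᵢ−1)/(1+ψ(Kᵢ−1)) = 0.
Feasibility: ΣzᵢKᵢ = 2.1612, Σzᵢ/Kᵢ = 1.4126 — both > 1, two phases present.
Newton–Raphson from ψ = 0.5:
  ψ = 0.5000: g = 0.19835, g' = -1.0472 → ψ = 0.6894
  ψ = 0.6894: g = 0.00674, g' = -1.0235 → ψ = 0.6960
Converged at ψ = 0.6960.
Compositions from xᵢ = zᵢ/(1+ψ(Kᵢ−1)), yᵢ = Kᵢxᵢ:
  n-butane: x = 0.1626, y = 0.6346
  THF: x = 0.3480, y = 0.2318
  n-heptane: x = 0.4895, y = 0.1336

x_n-heptane = 0.4895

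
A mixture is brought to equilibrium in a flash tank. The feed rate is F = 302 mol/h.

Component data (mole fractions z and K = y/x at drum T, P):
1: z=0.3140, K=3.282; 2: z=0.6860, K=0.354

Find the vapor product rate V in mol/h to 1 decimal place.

Rachford–Rice: g(ψ) = Σ zᵢ(Kᵢ−1)/(1+ψ(Kᵢ−1)) = 0.
g(0) = ΣzᵢKᵢ − 1 = 0.2734 and g(1) = 1 − Σzᵢ/Kᵢ = -1.0335, so a root lies in (0, 1).
Binary case is linear: z₁(K₁−1)(1+ψ(K₂−1)) + z₂(K₂−1)(1+ψ(K₁−1)) = 0
⇒ ψ = [z₁(K₁−1)+z₂(K₂−1)] / [−(K₁−1)(K₂−1)] = 0.27339/1.47417 = 0.1855
Then V = ψ·F = 0.1855·302 = 56.0 mol/h and L = F − V = 246.0 mol/h.

V = 56.0 mol/h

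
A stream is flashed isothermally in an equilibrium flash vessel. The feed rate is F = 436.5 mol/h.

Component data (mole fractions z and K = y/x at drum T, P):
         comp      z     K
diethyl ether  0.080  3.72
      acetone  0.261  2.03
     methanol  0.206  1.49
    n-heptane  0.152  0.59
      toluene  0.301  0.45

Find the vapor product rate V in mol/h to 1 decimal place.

V = 259.2 mol/h

Material balance + equilibrium reduce to Σ zᵢ(Kᵢ−1)/(1+ψ(Kᵢ−1)) = 0.
g(0) = ΣzᵢKᵢ − 1 = 0.359 and g(1) = 1 − Σzᵢ/Kᵢ = -0.215, so a root lies in (0, 1).
Iterate (Newton) starting at ψ = 0.52:
  ψ = 0.520: g = 0.0346, g' = -0.470 → ψ = 0.594
Converged at ψ = 0.594.
Then V = ψ·F = 0.5938·436.5 = 259.2 mol/h and L = F − V = 177.3 mol/h.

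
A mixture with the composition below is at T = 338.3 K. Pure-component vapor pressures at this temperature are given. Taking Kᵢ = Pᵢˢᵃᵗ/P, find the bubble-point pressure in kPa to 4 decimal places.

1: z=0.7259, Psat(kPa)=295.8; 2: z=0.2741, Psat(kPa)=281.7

At the bubble point ψ → 0, so ΣzᵢKᵢ = 1 with Kᵢ = Pᵢˢᵃᵗ/P ⇒ P = ΣzᵢPᵢˢᵃᵗ.
P = 0.7259·295.8 + 0.2741·281.7 = 291.9352 kPa

Pbub = 291.9352 kPa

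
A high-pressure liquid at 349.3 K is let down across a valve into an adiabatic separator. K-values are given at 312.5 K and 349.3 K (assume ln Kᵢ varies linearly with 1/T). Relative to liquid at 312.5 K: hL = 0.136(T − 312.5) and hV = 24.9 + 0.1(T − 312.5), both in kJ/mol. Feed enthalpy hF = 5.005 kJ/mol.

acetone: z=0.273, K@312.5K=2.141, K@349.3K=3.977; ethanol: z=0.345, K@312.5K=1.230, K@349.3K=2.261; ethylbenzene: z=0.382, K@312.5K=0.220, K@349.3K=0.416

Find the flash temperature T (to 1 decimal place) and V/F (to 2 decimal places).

Adiabatic flash: solve Rachford–Rice at each trial T, then check hF = ψ·hV(T) + (1−ψ)·hL(T).
  T = 312.5 K: K = (2.141, 1.230, 0.220), RR gives ψ = 0.159, H_out = 3.962 kJ/mol
  T = 349.3 K: K = (3.977, 2.261, 0.416), RR gives ψ = 0.847, H_out = 24.964 kJ/mol
  T = 330.9 K: K = (2.969, 1.696, 0.308), RR gives ψ = 0.556, H_out = 15.979 kJ/mol
  T = 321.7 K: K = (2.533, 1.451, 0.262), RR gives ψ = 0.387, H_out = 10.765 kJ/mol
  T = 317.1 K: K = (2.332, 1.338, 0.240), RR gives ψ = 0.284, H_out = 7.647 kJ/mol
  T = 314.8 K: K = (2.235, 1.283, 0.230), RR gives ψ = 0.225, H_out = 5.889 kJ/mol
Linear interpolation between T = 312.5 (H_out = 3.962) and T = 314.8 (H_out = 5.889) on hF = 5.005 gives T ≈ 313.7 K, at which ψ = 0.19.

T = 313.7 K, V/F = 0.19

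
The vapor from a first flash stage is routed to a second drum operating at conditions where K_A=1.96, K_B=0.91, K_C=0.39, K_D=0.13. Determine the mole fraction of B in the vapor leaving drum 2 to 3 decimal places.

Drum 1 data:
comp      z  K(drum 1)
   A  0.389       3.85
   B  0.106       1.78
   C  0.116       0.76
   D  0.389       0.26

y_B (drum 2) = 0.128

Drum 1:
Rachford–Rice: g(ψ₁) = Σ zᵢ(Kᵢ−1)/(1+ψ₁(Kᵢ−1)) = 0.
Check two-phase: ΣzᵢKᵢ = 1.876 > 1 and Σzᵢ/Kᵢ = 1.809 > 1, so g(0) = 0.876 > 0 and g(1) = -0.809 < 0.
Iterate (Newton) starting at ψ₁ = 0.5:
  ψ₁ = 0.500: g = 0.0281, g' = -1.116 → ψ₁ = 0.525
Converged at ψ₁ = 0.525.
Drum-1 compositions:
  A: x = 0.156, y = 0.600
  B: x = 0.075, y = 0.134
  C: x = 0.133, y = 0.101
  D: x = 0.636, y = 0.165
Drum-2 feed = drum-1 vapor: z₂ = (0.5998, 0.1339, 0.1009, 0.1654).
Drum 2:
Iterate (Newton) starting at ψ₂ = 0.63:
  ψ₂ = 0.630: g = -0.0724, g' = -0.928 → ψ₂ = 0.552
  ψ₂ = 0.552: g = -0.0060, g' = -0.786 → ψ₂ = 0.544
Converged at ψ₂ = 0.544.
  A: x = 0.394, y = 0.772
  B: x = 0.141, y = 0.128
  C: x = 0.151, y = 0.059
  D: x = 0.314, y = 0.041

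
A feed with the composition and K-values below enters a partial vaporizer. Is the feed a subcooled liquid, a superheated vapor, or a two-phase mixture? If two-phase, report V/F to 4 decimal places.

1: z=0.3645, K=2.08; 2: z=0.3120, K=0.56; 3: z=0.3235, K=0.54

ΣzᵢKᵢ = 1.1076; Σzᵢ/Kᵢ = 1.3315.
Both exceed 1, so a two-phase solution exists.
Rachford–Rice: g(ψ) = Σ zᵢ(Kᵢ−1)/(1+ψ(Kᵢ−1)) = 0.
Newton–Raphson from ψ = 0.37:
  ψ = 0.3700: g = -0.06204, g' = -0.4026 → ψ = 0.2159
  ψ = 0.2159: g = 0.00231, g' = -0.4377 → ψ = 0.2212
Converged at ψ = 0.2212.

two-phase, V/F = 0.2212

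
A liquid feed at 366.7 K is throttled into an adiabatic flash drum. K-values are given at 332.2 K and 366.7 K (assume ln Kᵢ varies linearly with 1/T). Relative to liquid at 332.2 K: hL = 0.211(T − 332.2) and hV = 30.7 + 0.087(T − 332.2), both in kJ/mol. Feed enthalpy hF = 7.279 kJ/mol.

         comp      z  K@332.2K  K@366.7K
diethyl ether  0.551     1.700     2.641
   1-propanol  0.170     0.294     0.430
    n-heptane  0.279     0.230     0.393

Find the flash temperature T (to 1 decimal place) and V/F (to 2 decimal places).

T = 337.0 K, V/F = 0.21

Adiabatic flash: solve Rachford–Rice at each trial T, then check hF = ψ·hV(T) + (1−ψ)·hL(T).
  T = 332.2 K: K = (1.700, 0.294, 0.230), RR gives ψ = 0.097, H_out = 2.987 kJ/mol
  T = 366.7 K: K = (2.641, 0.430, 0.393), RR gives ψ = 0.655, H_out = 24.587 kJ/mol
  T = 349.4 K: K = (2.141, 0.359, 0.304), RR gives ψ = 0.422, H_out = 15.689 kJ/mol
  T = 340.8 K: K = (1.913, 0.326, 0.266), RR gives ψ = 0.282, H_out = 10.176 kJ/mol
  T = 336.5 K: K = (1.805, 0.310, 0.247), RR gives ψ = 0.198, H_out = 6.870 kJ/mol
  T = 338.6 K: K = (1.857, 0.317, 0.256), RR gives ψ = 0.241, H_out = 8.544 kJ/mol
Linear interpolation between T = 336.5 (H_out = 6.870) and T = 338.6 (H_out = 8.544) on hF = 7.279 gives T ≈ 337.0 K, at which ψ = 0.21.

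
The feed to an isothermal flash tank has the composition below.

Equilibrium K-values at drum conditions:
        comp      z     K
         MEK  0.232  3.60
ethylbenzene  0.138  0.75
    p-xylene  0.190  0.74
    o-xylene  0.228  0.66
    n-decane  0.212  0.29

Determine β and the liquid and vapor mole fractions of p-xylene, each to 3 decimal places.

Rachford–Rice: g(β) = Σ zᵢ(Kᵢ−1)/(1+β(Kᵢ−1)) = 0.
Feasibility: ΣzᵢKᵢ = 1.291, Σzᵢ/Kᵢ = 1.582 — both > 1, two phases present.
Newton iteration, β⁰ = 0.5:
  β = 0.500: g = -0.1607, g' = -0.620 → β = 0.241
  β = 0.241: g = 0.0156, g' = -0.804 → β = 0.260
  β = 0.260: g = 0.0003, g' = -0.775 → β = 0.261
Converged at β = 0.261.
Compositions from xᵢ = zᵢ/(1+β(Kᵢ−1)), yᵢ = Kᵢxᵢ:
  MEK: x = 0.138, y = 0.498
  ethylbenzene: x = 0.148, y = 0.111
  p-xylene: x = 0.204, y = 0.151
  o-xylene: x = 0.250, y = 0.165
  n-decane: x = 0.260, y = 0.075

β = 0.261, x_p-xylene = 0.204, y_p-xylene = 0.151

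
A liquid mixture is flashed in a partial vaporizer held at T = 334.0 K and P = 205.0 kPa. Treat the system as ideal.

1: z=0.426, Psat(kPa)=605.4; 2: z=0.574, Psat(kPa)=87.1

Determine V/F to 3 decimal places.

Raoult's law: Kᵢ = Pᵢˢᵃᵗ/P = Pᵢˢᵃᵗ/205.0.
  K_1 = 605.4/205.0 = 2.95317, K_2 = 87.1/205.0 = 0.42488
Material balance + equilibrium reduce to Σ zᵢ(Kᵢ−1)/(1+V/F(Kᵢ−1)) = 0.
g(0) = ΣzᵢKᵢ − 1 = 0.502 and g(1) = 1 − Σzᵢ/Kᵢ = -0.495, so a root lies in (0, 1).
Newton–Raphson from V/F = 0.5:
  V/F = 0.500: g = -0.0424, g' = -0.790 → V/F = 0.446
  V/F = 0.446: g = 0.0004, g' = -0.808 → V/F = 0.447
Converged at V/F = 0.447.

V/F = 0.447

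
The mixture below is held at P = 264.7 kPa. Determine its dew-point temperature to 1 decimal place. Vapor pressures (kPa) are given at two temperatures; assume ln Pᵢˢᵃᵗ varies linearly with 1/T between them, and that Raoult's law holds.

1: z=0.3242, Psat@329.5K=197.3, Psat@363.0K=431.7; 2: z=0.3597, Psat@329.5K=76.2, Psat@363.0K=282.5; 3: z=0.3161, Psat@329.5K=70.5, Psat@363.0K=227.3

Dew-point temperature: Σzᵢ·P/Pᵢˢᵃᵗ(T) = 1. Interpolate ln Pᵢˢᵃᵗ = aᵢ + bᵢ/T.
  T = 329.5 K: ΣzᵢP/Pᵢˢᵃᵗ = 2.8713
  T = 363.0 K: ΣzᵢP/Pᵢˢᵃᵗ = 0.9039
  T = 346.2 K: ΣzᵢP/Pᵢˢᵃᵗ = 1.5624
  T = 354.6 K: ΣzᵢP/Pᵢˢᵃᵗ = 1.1795
  T = 358.8 K: ΣzᵢP/Pᵢˢᵃᵗ = 1.0307
  T = 360.9 K: ΣzᵢP/Pᵢˢᵃᵗ = 0.9648
Interpolating between 358.8 K and 360.9 K gives T ≈ 359.8 K.

T = 359.8 K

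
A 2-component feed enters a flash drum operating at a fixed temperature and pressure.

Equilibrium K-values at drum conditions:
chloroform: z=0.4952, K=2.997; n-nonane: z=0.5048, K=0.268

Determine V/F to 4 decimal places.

Rachford–Rice: g(V/F) = Σ zᵢ(Kᵢ−1)/(1+V/F(Kᵢ−1)) = 0.
Check two-phase: ΣzᵢKᵢ = 1.6194 > 1 and Σzᵢ/Kᵢ = 2.0488 > 1, so g(0) = 0.6194 > 0 and g(1) = -1.0488 < 0.
Binary case is linear: z₁(K₁−1)(1+V/F(K₂−1)) + z₂(K₂−1)(1+V/F(K₁−1)) = 0
⇒ V/F = [z₁(K₁−1)+z₂(K₂−1)] / [−(K₁−1)(K₂−1)] = 0.61940/1.46180 = 0.4237

V/F = 0.4237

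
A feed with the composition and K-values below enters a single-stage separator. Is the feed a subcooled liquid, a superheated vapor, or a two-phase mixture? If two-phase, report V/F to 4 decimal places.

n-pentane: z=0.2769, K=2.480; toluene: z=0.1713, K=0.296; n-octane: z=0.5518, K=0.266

ΣzᵢKᵢ = 0.8842; Σzᵢ/Kᵢ = 2.7648.
Since ΣzᵢKᵢ < 1 the mixture is below its bubble point — single liquid phase.

subcooled liquid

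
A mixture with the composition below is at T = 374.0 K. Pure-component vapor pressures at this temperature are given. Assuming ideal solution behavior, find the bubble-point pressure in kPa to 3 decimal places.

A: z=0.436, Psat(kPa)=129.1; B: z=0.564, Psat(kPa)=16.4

At the bubble point ψ → 0, so ΣzᵢKᵢ = 1 with Kᵢ = Pᵢˢᵃᵗ/P ⇒ P = ΣzᵢPᵢˢᵃᵗ.
P = 0.436·129.1 + 0.564·16.4 = 65.537 kPa

Pbub = 65.537 kPa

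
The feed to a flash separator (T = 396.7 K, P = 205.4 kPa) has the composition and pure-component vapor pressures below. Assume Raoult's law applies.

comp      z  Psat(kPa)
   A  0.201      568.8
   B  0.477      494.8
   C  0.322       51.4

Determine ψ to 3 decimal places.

Raoult's law: Kᵢ = Pᵢˢᵃᵗ/P = Pᵢˢᵃᵗ/205.4.
  K_A = 568.8/205.4 = 2.76923, K_B = 494.8/205.4 = 2.40896, K_C = 51.4/205.4 = 0.25024
Let ψ = V/F and solve Σ zᵢ(Kᵢ−1)/(1+ψ(Kᵢ−1)) = 0.
g(0) = ΣzᵢKᵢ − 1 = 0.786 and g(1) = 1 − Σzᵢ/Kᵢ = -0.557, so a root lies in (0, 1).
Iterate (Newton) starting at ψ = 0.6:
  ψ = 0.600: g = 0.0979, g' = -1.024 → ψ = 0.696
  ψ = 0.696: g = -0.0057, g' = -1.159 → ψ = 0.691
Converged at ψ = 0.691.

ψ = 0.691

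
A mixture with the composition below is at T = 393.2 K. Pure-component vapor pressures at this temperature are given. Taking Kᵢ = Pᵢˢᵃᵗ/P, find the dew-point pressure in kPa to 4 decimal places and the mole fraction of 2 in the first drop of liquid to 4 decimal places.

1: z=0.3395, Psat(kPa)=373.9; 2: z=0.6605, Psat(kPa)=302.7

At the dew point ψ → 1, so Σzᵢ/Kᵢ = 1 with Kᵢ = Pᵢˢᵃᵗ/P ⇒ 1/P = Σzᵢ/Pᵢˢᵃᵗ.
1/P = 0.3395/373.9 + 0.6605/302.7 = 0.0030900 ⇒ P = 323.6220 kPa
xᵢ = zᵢP/Pᵢˢᵃᵗ ⇒ x_2 = 0.6605·323.6220/302.7 = 0.7062

Pdew = 323.6220 kPa, x_2 = 0.7062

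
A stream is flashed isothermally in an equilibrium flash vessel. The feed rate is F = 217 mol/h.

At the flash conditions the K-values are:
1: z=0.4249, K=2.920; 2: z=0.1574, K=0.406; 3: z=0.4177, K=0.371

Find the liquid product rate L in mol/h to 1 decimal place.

L = 133.2 mol/h

Rachford–Rice: g(V/F) = Σ zᵢ(Kᵢ−1)/(1+V/F(Kᵢ−1)) = 0.
g(0) = ΣzᵢKᵢ − 1 = 0.4596 and g(1) = 1 − Σzᵢ/Kᵢ = -0.6591, so a root lies in (0, 1).
Newton iteration, V/F⁰ = 0.65:
  V/F = 0.6500: g = -0.23384, g' = -0.9302 → V/F = 0.3986
  V/F = 0.3986: g = -0.01103, g' = -0.8923 → V/F = 0.3863
Converged at V/F = 0.3863.
Then V = V/F·F = 0.3863·217 = 83.8 mol/h and L = F − V = 133.2 mol/h.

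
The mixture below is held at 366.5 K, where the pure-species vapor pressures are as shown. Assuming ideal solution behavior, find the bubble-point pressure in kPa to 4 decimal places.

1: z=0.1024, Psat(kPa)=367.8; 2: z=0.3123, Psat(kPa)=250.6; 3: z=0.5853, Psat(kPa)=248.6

At the bubble point ψ → 0, so ΣzᵢKᵢ = 1 with Kᵢ = Pᵢˢᵃᵗ/P ⇒ P = ΣzᵢPᵢˢᵃᵗ.
P = 0.1024·367.8 + 0.3123·250.6 + 0.5853·248.6 = 261.4307 kPa

Pbub = 261.4307 kPa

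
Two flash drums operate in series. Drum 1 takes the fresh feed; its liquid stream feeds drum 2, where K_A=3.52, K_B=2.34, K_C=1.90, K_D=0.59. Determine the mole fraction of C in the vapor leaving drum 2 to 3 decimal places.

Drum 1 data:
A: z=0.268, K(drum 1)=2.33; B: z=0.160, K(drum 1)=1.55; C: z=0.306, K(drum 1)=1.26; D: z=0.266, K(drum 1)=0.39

Drum 1:
Rachford–Rice: g(ψ₁) = Σ zᵢ(Kᵢ−1)/(1+ψ₁(Kᵢ−1)) = 0.
g(0) = ΣzᵢKᵢ − 1 = 0.362 and g(1) = 1 − Σzᵢ/Kᵢ = -0.143, so a root lies in (0, 1).
Newton–Raphson from ψ₁ = 0.5:
  ψ₁ = 0.500: g = 0.1200, g' = -0.422 → ψ₁ = 0.785
  ψ₁ = 0.785: g = -0.0092, g' = -0.515 → ψ₁ = 0.767
  ψ₁ = 0.767: g = -0.0001, g' = -0.504 → ψ₁ = 0.766
Converged at ψ₁ = 0.766.
Drum-1 compositions:
  A: x = 0.133, y = 0.309
  B: x = 0.113, y = 0.174
  C: x = 0.255, y = 0.321
  D: x = 0.500, y = 0.195
Drum-2 feed = drum-1 liquid: z₂ = (0.1327, 0.1126, 0.2552, 0.4996).
Drum 2:
Iterate (Newton) starting at ψ₂ = 0.5:
  ψ₂ = 0.500: g = 0.1390, g' = -0.469 → ψ₂ = 0.797
  ψ₂ = 0.797: g = 0.0137, g' = -0.396 → ψ₂ = 0.831
Converged at ψ₂ = 0.831.
  A: x = 0.043, y = 0.151
  B: x = 0.053, y = 0.125
  C: x = 0.146, y = 0.277
  D: x = 0.758, y = 0.447

y_C (drum 2) = 0.277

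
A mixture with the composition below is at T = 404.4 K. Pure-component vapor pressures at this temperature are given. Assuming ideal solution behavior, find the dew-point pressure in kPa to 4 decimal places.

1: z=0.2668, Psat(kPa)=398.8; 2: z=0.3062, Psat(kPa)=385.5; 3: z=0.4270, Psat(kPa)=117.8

At the dew point ψ → 1, so Σzᵢ/Kᵢ = 1 with Kᵢ = Pᵢˢᵃᵗ/P ⇒ 1/P = Σzᵢ/Pᵢˢᵃᵗ.
1/P = 0.2668/398.8 + 0.3062/385.5 + 0.4270/117.8 = 0.0050881 ⇒ P = 196.5375 kPa

Pdew = 196.5375 kPa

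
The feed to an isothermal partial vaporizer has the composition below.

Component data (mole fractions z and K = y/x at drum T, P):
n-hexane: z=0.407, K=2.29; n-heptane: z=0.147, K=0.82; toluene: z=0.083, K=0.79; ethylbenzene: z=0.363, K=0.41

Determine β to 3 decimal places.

Rachford–Rice: g(β) = Σ zᵢ(Kᵢ−1)/(1+β(Kᵢ−1)) = 0.
Feasibility: ΣzᵢKᵢ = 1.267, Σzᵢ/Kᵢ = 1.347 — both > 1, two phases present.
Newton–Raphson from β = 0.42:
  β = 0.420: g = 0.0081, g' = -0.518 → β = 0.436
Converged at β = 0.436.

β = 0.436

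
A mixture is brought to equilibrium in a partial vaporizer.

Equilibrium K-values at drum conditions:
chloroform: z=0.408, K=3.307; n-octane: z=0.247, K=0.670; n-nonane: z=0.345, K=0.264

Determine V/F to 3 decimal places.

Material balance + equilibrium reduce to Σ zᵢ(Kᵢ−1)/(1+V/F(Kᵢ−1)) = 0.
g(0) = ΣzᵢKᵢ − 1 = 0.606 and g(1) = 1 − Σzᵢ/Kᵢ = -0.799, so a root lies in (0, 1).
Newton iteration, V/F⁰ = 0.48:
  V/F = 0.480: g = -0.0428, g' = -0.974 → V/F = 0.436
Converged at V/F = 0.436.

V/F = 0.436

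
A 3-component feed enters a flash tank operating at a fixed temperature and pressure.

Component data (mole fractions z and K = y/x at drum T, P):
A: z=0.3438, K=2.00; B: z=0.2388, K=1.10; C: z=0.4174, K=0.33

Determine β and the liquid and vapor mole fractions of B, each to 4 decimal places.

Let β = V/F and solve Σ zᵢ(Kᵢ−1)/(1+β(Kᵢ−1)) = 0.
g(0) = ΣzᵢKᵢ − 1 = 0.0880 and g(1) = 1 − Σzᵢ/Kᵢ = -0.6538, so a root lies in (0, 1).
Iterate (Newton) starting at β = 0.68:
  β = 0.6800: g = -0.28670, g' = -0.7561 → β = 0.3008
  β = 0.3008: g = -0.06278, g' = -0.4993 → β = 0.1751
  β = 0.1751: g = -0.00079, g' = -0.4918 → β = 0.1735
Converged at β = 0.1735.
Compositions from xᵢ = zᵢ/(1+β(Kᵢ−1)), yᵢ = Kᵢxᵢ:
  A: x = 0.2930, y = 0.5859
  B: x = 0.2347, y = 0.2582
  C: x = 0.4723, y = 0.1559

β = 0.1735, x_B = 0.2347, y_B = 0.2582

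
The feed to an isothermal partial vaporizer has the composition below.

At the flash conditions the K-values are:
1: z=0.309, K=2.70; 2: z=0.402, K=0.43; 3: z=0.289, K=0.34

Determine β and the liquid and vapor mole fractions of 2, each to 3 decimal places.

Iterate (Newton) starting at β = 0.5:
  β = 0.500: g = -0.3212, g' = -0.797 → β = 0.097
  β = 0.097: g = 0.0047, g' = -0.948 → β = 0.102
Converged at β = 0.102.
Compositions from xᵢ = zᵢ/(1+β(Kᵢ−1)), yᵢ = Kᵢxᵢ:
  1: x = 0.263, y = 0.711
  2: x = 0.427, y = 0.184
  3: x = 0.310, y = 0.105

β = 0.102, x_2 = 0.427, y_2 = 0.184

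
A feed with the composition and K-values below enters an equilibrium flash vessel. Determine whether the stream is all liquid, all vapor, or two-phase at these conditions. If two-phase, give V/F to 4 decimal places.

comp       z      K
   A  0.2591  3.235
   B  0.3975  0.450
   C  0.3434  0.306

ΣzᵢKᵢ = 1.1221; Σzᵢ/Kᵢ = 2.0856.
Both exceed 1, so a two-phase solution exists.
Rachford–Rice: g(ψ) = Σ zᵢ(Kᵢ−1)/(1+ψ(Kᵢ−1)) = 0.
Newton–Raphson from ψ = 0.44:
  ψ = 0.4400: g = -0.33954, g' = -0.8811 → ψ = 0.0546
  ψ = 0.0546: g = 0.04298, g' = -1.3345 → ψ = 0.0868
  ψ = 0.0868: g = 0.00178, g' = -1.2276 → ψ = 0.0883
Converged at ψ = 0.0883.

two-phase, V/F = 0.0883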